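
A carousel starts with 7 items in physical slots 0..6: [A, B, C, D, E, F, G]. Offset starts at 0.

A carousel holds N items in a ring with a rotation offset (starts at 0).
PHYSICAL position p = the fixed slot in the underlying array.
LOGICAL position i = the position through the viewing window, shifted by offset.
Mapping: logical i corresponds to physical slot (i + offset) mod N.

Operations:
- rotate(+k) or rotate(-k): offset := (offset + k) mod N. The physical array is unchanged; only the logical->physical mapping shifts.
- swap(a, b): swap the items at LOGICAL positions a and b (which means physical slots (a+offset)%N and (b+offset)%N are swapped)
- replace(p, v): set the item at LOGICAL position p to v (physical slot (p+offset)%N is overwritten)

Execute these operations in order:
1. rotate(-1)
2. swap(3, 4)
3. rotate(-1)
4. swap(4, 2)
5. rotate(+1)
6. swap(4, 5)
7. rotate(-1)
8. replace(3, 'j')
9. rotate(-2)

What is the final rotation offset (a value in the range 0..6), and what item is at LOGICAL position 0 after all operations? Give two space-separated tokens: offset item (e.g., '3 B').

Answer: 3 E

Derivation:
After op 1 (rotate(-1)): offset=6, physical=[A,B,C,D,E,F,G], logical=[G,A,B,C,D,E,F]
After op 2 (swap(3, 4)): offset=6, physical=[A,B,D,C,E,F,G], logical=[G,A,B,D,C,E,F]
After op 3 (rotate(-1)): offset=5, physical=[A,B,D,C,E,F,G], logical=[F,G,A,B,D,C,E]
After op 4 (swap(4, 2)): offset=5, physical=[D,B,A,C,E,F,G], logical=[F,G,D,B,A,C,E]
After op 5 (rotate(+1)): offset=6, physical=[D,B,A,C,E,F,G], logical=[G,D,B,A,C,E,F]
After op 6 (swap(4, 5)): offset=6, physical=[D,B,A,E,C,F,G], logical=[G,D,B,A,E,C,F]
After op 7 (rotate(-1)): offset=5, physical=[D,B,A,E,C,F,G], logical=[F,G,D,B,A,E,C]
After op 8 (replace(3, 'j')): offset=5, physical=[D,j,A,E,C,F,G], logical=[F,G,D,j,A,E,C]
After op 9 (rotate(-2)): offset=3, physical=[D,j,A,E,C,F,G], logical=[E,C,F,G,D,j,A]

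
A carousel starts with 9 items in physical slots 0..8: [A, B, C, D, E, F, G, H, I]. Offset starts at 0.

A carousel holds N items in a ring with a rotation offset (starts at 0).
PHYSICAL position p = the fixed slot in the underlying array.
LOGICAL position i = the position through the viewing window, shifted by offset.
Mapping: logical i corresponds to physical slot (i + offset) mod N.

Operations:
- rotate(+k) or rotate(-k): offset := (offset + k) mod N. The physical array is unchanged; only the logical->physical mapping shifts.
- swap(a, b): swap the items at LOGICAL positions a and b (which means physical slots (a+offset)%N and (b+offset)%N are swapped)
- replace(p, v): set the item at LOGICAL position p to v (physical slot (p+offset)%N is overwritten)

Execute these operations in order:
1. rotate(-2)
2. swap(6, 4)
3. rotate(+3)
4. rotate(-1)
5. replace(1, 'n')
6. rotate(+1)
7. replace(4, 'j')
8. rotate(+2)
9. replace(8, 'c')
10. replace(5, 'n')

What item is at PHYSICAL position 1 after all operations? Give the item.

Answer: n

Derivation:
After op 1 (rotate(-2)): offset=7, physical=[A,B,C,D,E,F,G,H,I], logical=[H,I,A,B,C,D,E,F,G]
After op 2 (swap(6, 4)): offset=7, physical=[A,B,E,D,C,F,G,H,I], logical=[H,I,A,B,E,D,C,F,G]
After op 3 (rotate(+3)): offset=1, physical=[A,B,E,D,C,F,G,H,I], logical=[B,E,D,C,F,G,H,I,A]
After op 4 (rotate(-1)): offset=0, physical=[A,B,E,D,C,F,G,H,I], logical=[A,B,E,D,C,F,G,H,I]
After op 5 (replace(1, 'n')): offset=0, physical=[A,n,E,D,C,F,G,H,I], logical=[A,n,E,D,C,F,G,H,I]
After op 6 (rotate(+1)): offset=1, physical=[A,n,E,D,C,F,G,H,I], logical=[n,E,D,C,F,G,H,I,A]
After op 7 (replace(4, 'j')): offset=1, physical=[A,n,E,D,C,j,G,H,I], logical=[n,E,D,C,j,G,H,I,A]
After op 8 (rotate(+2)): offset=3, physical=[A,n,E,D,C,j,G,H,I], logical=[D,C,j,G,H,I,A,n,E]
After op 9 (replace(8, 'c')): offset=3, physical=[A,n,c,D,C,j,G,H,I], logical=[D,C,j,G,H,I,A,n,c]
After op 10 (replace(5, 'n')): offset=3, physical=[A,n,c,D,C,j,G,H,n], logical=[D,C,j,G,H,n,A,n,c]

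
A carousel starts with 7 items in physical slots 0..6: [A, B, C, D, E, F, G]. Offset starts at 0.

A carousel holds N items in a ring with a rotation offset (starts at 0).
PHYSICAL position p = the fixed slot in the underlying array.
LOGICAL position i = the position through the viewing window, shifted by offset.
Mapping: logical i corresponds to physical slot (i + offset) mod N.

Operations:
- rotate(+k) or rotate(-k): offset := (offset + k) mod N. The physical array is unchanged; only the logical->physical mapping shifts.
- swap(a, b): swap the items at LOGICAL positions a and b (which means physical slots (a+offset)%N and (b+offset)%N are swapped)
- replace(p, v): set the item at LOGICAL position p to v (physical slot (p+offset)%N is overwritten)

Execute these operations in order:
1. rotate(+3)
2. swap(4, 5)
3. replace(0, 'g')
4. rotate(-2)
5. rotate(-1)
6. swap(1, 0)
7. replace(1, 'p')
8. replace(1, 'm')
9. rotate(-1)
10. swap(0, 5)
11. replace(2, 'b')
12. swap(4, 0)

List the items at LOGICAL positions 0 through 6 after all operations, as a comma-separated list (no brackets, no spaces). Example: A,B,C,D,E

Answer: g,A,b,C,E,G,F

Derivation:
After op 1 (rotate(+3)): offset=3, physical=[A,B,C,D,E,F,G], logical=[D,E,F,G,A,B,C]
After op 2 (swap(4, 5)): offset=3, physical=[B,A,C,D,E,F,G], logical=[D,E,F,G,B,A,C]
After op 3 (replace(0, 'g')): offset=3, physical=[B,A,C,g,E,F,G], logical=[g,E,F,G,B,A,C]
After op 4 (rotate(-2)): offset=1, physical=[B,A,C,g,E,F,G], logical=[A,C,g,E,F,G,B]
After op 5 (rotate(-1)): offset=0, physical=[B,A,C,g,E,F,G], logical=[B,A,C,g,E,F,G]
After op 6 (swap(1, 0)): offset=0, physical=[A,B,C,g,E,F,G], logical=[A,B,C,g,E,F,G]
After op 7 (replace(1, 'p')): offset=0, physical=[A,p,C,g,E,F,G], logical=[A,p,C,g,E,F,G]
After op 8 (replace(1, 'm')): offset=0, physical=[A,m,C,g,E,F,G], logical=[A,m,C,g,E,F,G]
After op 9 (rotate(-1)): offset=6, physical=[A,m,C,g,E,F,G], logical=[G,A,m,C,g,E,F]
After op 10 (swap(0, 5)): offset=6, physical=[A,m,C,g,G,F,E], logical=[E,A,m,C,g,G,F]
After op 11 (replace(2, 'b')): offset=6, physical=[A,b,C,g,G,F,E], logical=[E,A,b,C,g,G,F]
After op 12 (swap(4, 0)): offset=6, physical=[A,b,C,E,G,F,g], logical=[g,A,b,C,E,G,F]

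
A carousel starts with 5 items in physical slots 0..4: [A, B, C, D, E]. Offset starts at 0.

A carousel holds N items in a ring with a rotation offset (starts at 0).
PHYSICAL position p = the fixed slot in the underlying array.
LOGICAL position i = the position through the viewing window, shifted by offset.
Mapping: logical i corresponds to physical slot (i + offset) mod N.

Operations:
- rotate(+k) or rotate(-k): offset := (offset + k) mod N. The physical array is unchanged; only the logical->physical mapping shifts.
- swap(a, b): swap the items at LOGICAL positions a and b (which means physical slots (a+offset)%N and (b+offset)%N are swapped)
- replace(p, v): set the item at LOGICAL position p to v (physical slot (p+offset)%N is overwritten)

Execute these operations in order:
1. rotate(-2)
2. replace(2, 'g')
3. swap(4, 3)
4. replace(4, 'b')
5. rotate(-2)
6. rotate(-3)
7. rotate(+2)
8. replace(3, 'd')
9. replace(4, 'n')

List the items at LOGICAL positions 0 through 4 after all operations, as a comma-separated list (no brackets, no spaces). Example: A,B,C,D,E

Answer: g,C,b,d,n

Derivation:
After op 1 (rotate(-2)): offset=3, physical=[A,B,C,D,E], logical=[D,E,A,B,C]
After op 2 (replace(2, 'g')): offset=3, physical=[g,B,C,D,E], logical=[D,E,g,B,C]
After op 3 (swap(4, 3)): offset=3, physical=[g,C,B,D,E], logical=[D,E,g,C,B]
After op 4 (replace(4, 'b')): offset=3, physical=[g,C,b,D,E], logical=[D,E,g,C,b]
After op 5 (rotate(-2)): offset=1, physical=[g,C,b,D,E], logical=[C,b,D,E,g]
After op 6 (rotate(-3)): offset=3, physical=[g,C,b,D,E], logical=[D,E,g,C,b]
After op 7 (rotate(+2)): offset=0, physical=[g,C,b,D,E], logical=[g,C,b,D,E]
After op 8 (replace(3, 'd')): offset=0, physical=[g,C,b,d,E], logical=[g,C,b,d,E]
After op 9 (replace(4, 'n')): offset=0, physical=[g,C,b,d,n], logical=[g,C,b,d,n]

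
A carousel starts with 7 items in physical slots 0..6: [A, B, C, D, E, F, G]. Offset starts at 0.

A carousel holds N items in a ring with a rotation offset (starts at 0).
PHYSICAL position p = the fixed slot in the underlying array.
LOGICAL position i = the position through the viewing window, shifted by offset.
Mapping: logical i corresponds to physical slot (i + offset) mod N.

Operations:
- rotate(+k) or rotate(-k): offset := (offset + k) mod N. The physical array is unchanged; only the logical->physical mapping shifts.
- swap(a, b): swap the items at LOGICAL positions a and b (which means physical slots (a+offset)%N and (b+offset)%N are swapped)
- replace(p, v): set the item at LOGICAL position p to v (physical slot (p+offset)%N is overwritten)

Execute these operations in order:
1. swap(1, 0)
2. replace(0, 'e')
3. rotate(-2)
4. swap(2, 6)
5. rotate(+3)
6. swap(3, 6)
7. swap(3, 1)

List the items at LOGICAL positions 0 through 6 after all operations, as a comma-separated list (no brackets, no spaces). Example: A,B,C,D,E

Answer: A,E,D,C,F,G,e

Derivation:
After op 1 (swap(1, 0)): offset=0, physical=[B,A,C,D,E,F,G], logical=[B,A,C,D,E,F,G]
After op 2 (replace(0, 'e')): offset=0, physical=[e,A,C,D,E,F,G], logical=[e,A,C,D,E,F,G]
After op 3 (rotate(-2)): offset=5, physical=[e,A,C,D,E,F,G], logical=[F,G,e,A,C,D,E]
After op 4 (swap(2, 6)): offset=5, physical=[E,A,C,D,e,F,G], logical=[F,G,E,A,C,D,e]
After op 5 (rotate(+3)): offset=1, physical=[E,A,C,D,e,F,G], logical=[A,C,D,e,F,G,E]
After op 6 (swap(3, 6)): offset=1, physical=[e,A,C,D,E,F,G], logical=[A,C,D,E,F,G,e]
After op 7 (swap(3, 1)): offset=1, physical=[e,A,E,D,C,F,G], logical=[A,E,D,C,F,G,e]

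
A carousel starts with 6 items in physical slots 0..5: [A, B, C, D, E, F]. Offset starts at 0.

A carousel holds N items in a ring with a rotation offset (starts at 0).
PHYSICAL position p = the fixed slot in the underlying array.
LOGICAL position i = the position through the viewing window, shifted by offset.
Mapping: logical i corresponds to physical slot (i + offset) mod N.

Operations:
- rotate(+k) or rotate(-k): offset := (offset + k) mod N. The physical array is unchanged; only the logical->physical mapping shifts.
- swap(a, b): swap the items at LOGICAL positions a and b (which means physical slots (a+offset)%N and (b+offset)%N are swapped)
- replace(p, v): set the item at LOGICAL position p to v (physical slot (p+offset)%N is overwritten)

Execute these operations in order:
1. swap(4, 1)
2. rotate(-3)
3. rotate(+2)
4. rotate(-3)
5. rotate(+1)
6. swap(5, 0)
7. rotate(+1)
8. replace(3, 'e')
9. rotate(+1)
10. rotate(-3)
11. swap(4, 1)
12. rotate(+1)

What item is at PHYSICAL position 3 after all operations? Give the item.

After op 1 (swap(4, 1)): offset=0, physical=[A,E,C,D,B,F], logical=[A,E,C,D,B,F]
After op 2 (rotate(-3)): offset=3, physical=[A,E,C,D,B,F], logical=[D,B,F,A,E,C]
After op 3 (rotate(+2)): offset=5, physical=[A,E,C,D,B,F], logical=[F,A,E,C,D,B]
After op 4 (rotate(-3)): offset=2, physical=[A,E,C,D,B,F], logical=[C,D,B,F,A,E]
After op 5 (rotate(+1)): offset=3, physical=[A,E,C,D,B,F], logical=[D,B,F,A,E,C]
After op 6 (swap(5, 0)): offset=3, physical=[A,E,D,C,B,F], logical=[C,B,F,A,E,D]
After op 7 (rotate(+1)): offset=4, physical=[A,E,D,C,B,F], logical=[B,F,A,E,D,C]
After op 8 (replace(3, 'e')): offset=4, physical=[A,e,D,C,B,F], logical=[B,F,A,e,D,C]
After op 9 (rotate(+1)): offset=5, physical=[A,e,D,C,B,F], logical=[F,A,e,D,C,B]
After op 10 (rotate(-3)): offset=2, physical=[A,e,D,C,B,F], logical=[D,C,B,F,A,e]
After op 11 (swap(4, 1)): offset=2, physical=[C,e,D,A,B,F], logical=[D,A,B,F,C,e]
After op 12 (rotate(+1)): offset=3, physical=[C,e,D,A,B,F], logical=[A,B,F,C,e,D]

Answer: A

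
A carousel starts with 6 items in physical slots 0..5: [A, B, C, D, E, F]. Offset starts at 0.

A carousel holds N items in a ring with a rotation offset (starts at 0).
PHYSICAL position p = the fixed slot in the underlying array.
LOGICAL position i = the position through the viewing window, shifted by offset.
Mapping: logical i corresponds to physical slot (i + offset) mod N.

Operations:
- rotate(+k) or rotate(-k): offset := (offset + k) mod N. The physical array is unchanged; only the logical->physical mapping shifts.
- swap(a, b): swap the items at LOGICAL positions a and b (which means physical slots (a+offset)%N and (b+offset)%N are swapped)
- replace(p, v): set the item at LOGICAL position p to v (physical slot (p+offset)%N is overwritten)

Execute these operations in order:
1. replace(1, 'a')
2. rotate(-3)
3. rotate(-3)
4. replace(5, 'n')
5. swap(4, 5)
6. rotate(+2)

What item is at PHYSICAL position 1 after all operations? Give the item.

Answer: a

Derivation:
After op 1 (replace(1, 'a')): offset=0, physical=[A,a,C,D,E,F], logical=[A,a,C,D,E,F]
After op 2 (rotate(-3)): offset=3, physical=[A,a,C,D,E,F], logical=[D,E,F,A,a,C]
After op 3 (rotate(-3)): offset=0, physical=[A,a,C,D,E,F], logical=[A,a,C,D,E,F]
After op 4 (replace(5, 'n')): offset=0, physical=[A,a,C,D,E,n], logical=[A,a,C,D,E,n]
After op 5 (swap(4, 5)): offset=0, physical=[A,a,C,D,n,E], logical=[A,a,C,D,n,E]
After op 6 (rotate(+2)): offset=2, physical=[A,a,C,D,n,E], logical=[C,D,n,E,A,a]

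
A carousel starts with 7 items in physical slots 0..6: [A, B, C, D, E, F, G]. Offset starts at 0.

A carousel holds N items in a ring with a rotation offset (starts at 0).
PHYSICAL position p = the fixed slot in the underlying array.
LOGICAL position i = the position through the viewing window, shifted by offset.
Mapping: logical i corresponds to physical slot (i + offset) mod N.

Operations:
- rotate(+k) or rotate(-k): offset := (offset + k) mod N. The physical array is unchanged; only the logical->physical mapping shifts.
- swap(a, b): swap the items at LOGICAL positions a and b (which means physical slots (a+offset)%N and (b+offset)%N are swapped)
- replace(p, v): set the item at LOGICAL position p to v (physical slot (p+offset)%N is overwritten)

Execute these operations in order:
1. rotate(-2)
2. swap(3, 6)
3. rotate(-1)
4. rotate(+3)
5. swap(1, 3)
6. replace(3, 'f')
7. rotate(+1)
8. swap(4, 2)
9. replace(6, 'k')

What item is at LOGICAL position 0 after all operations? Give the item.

After op 1 (rotate(-2)): offset=5, physical=[A,B,C,D,E,F,G], logical=[F,G,A,B,C,D,E]
After op 2 (swap(3, 6)): offset=5, physical=[A,E,C,D,B,F,G], logical=[F,G,A,E,C,D,B]
After op 3 (rotate(-1)): offset=4, physical=[A,E,C,D,B,F,G], logical=[B,F,G,A,E,C,D]
After op 4 (rotate(+3)): offset=0, physical=[A,E,C,D,B,F,G], logical=[A,E,C,D,B,F,G]
After op 5 (swap(1, 3)): offset=0, physical=[A,D,C,E,B,F,G], logical=[A,D,C,E,B,F,G]
After op 6 (replace(3, 'f')): offset=0, physical=[A,D,C,f,B,F,G], logical=[A,D,C,f,B,F,G]
After op 7 (rotate(+1)): offset=1, physical=[A,D,C,f,B,F,G], logical=[D,C,f,B,F,G,A]
After op 8 (swap(4, 2)): offset=1, physical=[A,D,C,F,B,f,G], logical=[D,C,F,B,f,G,A]
After op 9 (replace(6, 'k')): offset=1, physical=[k,D,C,F,B,f,G], logical=[D,C,F,B,f,G,k]

Answer: D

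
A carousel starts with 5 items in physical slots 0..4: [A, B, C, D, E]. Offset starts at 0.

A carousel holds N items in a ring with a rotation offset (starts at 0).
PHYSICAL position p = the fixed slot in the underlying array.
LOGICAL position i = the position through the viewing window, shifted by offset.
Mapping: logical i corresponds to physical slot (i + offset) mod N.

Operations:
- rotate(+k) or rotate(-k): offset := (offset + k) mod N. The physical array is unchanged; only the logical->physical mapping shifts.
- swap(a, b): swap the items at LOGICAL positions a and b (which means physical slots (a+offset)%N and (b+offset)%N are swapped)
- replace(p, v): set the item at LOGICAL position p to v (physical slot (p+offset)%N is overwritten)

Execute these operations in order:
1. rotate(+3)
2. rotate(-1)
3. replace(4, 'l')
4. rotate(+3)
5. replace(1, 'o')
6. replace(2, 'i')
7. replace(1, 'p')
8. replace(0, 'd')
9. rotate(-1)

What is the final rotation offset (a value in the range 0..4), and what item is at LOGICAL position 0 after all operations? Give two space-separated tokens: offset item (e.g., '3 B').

Answer: 4 E

Derivation:
After op 1 (rotate(+3)): offset=3, physical=[A,B,C,D,E], logical=[D,E,A,B,C]
After op 2 (rotate(-1)): offset=2, physical=[A,B,C,D,E], logical=[C,D,E,A,B]
After op 3 (replace(4, 'l')): offset=2, physical=[A,l,C,D,E], logical=[C,D,E,A,l]
After op 4 (rotate(+3)): offset=0, physical=[A,l,C,D,E], logical=[A,l,C,D,E]
After op 5 (replace(1, 'o')): offset=0, physical=[A,o,C,D,E], logical=[A,o,C,D,E]
After op 6 (replace(2, 'i')): offset=0, physical=[A,o,i,D,E], logical=[A,o,i,D,E]
After op 7 (replace(1, 'p')): offset=0, physical=[A,p,i,D,E], logical=[A,p,i,D,E]
After op 8 (replace(0, 'd')): offset=0, physical=[d,p,i,D,E], logical=[d,p,i,D,E]
After op 9 (rotate(-1)): offset=4, physical=[d,p,i,D,E], logical=[E,d,p,i,D]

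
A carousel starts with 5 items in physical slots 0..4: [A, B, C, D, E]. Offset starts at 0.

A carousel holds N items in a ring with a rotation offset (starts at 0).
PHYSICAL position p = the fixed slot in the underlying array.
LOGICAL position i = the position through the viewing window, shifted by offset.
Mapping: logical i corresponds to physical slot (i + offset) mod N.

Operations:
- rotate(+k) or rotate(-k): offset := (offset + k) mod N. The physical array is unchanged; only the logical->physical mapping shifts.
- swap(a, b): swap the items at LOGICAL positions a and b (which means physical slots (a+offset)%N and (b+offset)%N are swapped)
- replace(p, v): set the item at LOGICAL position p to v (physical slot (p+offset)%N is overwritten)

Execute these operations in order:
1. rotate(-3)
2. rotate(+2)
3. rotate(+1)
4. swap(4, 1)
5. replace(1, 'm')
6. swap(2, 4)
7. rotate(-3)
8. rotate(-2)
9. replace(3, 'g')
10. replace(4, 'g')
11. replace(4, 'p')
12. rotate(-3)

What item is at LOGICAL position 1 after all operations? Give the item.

After op 1 (rotate(-3)): offset=2, physical=[A,B,C,D,E], logical=[C,D,E,A,B]
After op 2 (rotate(+2)): offset=4, physical=[A,B,C,D,E], logical=[E,A,B,C,D]
After op 3 (rotate(+1)): offset=0, physical=[A,B,C,D,E], logical=[A,B,C,D,E]
After op 4 (swap(4, 1)): offset=0, physical=[A,E,C,D,B], logical=[A,E,C,D,B]
After op 5 (replace(1, 'm')): offset=0, physical=[A,m,C,D,B], logical=[A,m,C,D,B]
After op 6 (swap(2, 4)): offset=0, physical=[A,m,B,D,C], logical=[A,m,B,D,C]
After op 7 (rotate(-3)): offset=2, physical=[A,m,B,D,C], logical=[B,D,C,A,m]
After op 8 (rotate(-2)): offset=0, physical=[A,m,B,D,C], logical=[A,m,B,D,C]
After op 9 (replace(3, 'g')): offset=0, physical=[A,m,B,g,C], logical=[A,m,B,g,C]
After op 10 (replace(4, 'g')): offset=0, physical=[A,m,B,g,g], logical=[A,m,B,g,g]
After op 11 (replace(4, 'p')): offset=0, physical=[A,m,B,g,p], logical=[A,m,B,g,p]
After op 12 (rotate(-3)): offset=2, physical=[A,m,B,g,p], logical=[B,g,p,A,m]

Answer: g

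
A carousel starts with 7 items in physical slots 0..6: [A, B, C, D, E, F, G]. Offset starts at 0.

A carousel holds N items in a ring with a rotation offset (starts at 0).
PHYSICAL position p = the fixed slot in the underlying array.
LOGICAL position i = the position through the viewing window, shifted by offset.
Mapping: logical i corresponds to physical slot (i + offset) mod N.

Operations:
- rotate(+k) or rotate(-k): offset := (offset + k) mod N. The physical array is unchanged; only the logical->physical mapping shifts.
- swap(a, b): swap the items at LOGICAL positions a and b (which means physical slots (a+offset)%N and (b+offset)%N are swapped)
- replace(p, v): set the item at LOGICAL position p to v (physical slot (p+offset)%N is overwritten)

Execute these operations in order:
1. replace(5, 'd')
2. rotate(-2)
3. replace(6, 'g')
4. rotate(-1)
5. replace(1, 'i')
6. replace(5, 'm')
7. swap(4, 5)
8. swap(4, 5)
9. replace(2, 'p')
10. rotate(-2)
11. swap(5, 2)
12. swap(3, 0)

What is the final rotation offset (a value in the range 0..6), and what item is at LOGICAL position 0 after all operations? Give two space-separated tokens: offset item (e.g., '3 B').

Answer: 2 i

Derivation:
After op 1 (replace(5, 'd')): offset=0, physical=[A,B,C,D,E,d,G], logical=[A,B,C,D,E,d,G]
After op 2 (rotate(-2)): offset=5, physical=[A,B,C,D,E,d,G], logical=[d,G,A,B,C,D,E]
After op 3 (replace(6, 'g')): offset=5, physical=[A,B,C,D,g,d,G], logical=[d,G,A,B,C,D,g]
After op 4 (rotate(-1)): offset=4, physical=[A,B,C,D,g,d,G], logical=[g,d,G,A,B,C,D]
After op 5 (replace(1, 'i')): offset=4, physical=[A,B,C,D,g,i,G], logical=[g,i,G,A,B,C,D]
After op 6 (replace(5, 'm')): offset=4, physical=[A,B,m,D,g,i,G], logical=[g,i,G,A,B,m,D]
After op 7 (swap(4, 5)): offset=4, physical=[A,m,B,D,g,i,G], logical=[g,i,G,A,m,B,D]
After op 8 (swap(4, 5)): offset=4, physical=[A,B,m,D,g,i,G], logical=[g,i,G,A,B,m,D]
After op 9 (replace(2, 'p')): offset=4, physical=[A,B,m,D,g,i,p], logical=[g,i,p,A,B,m,D]
After op 10 (rotate(-2)): offset=2, physical=[A,B,m,D,g,i,p], logical=[m,D,g,i,p,A,B]
After op 11 (swap(5, 2)): offset=2, physical=[g,B,m,D,A,i,p], logical=[m,D,A,i,p,g,B]
After op 12 (swap(3, 0)): offset=2, physical=[g,B,i,D,A,m,p], logical=[i,D,A,m,p,g,B]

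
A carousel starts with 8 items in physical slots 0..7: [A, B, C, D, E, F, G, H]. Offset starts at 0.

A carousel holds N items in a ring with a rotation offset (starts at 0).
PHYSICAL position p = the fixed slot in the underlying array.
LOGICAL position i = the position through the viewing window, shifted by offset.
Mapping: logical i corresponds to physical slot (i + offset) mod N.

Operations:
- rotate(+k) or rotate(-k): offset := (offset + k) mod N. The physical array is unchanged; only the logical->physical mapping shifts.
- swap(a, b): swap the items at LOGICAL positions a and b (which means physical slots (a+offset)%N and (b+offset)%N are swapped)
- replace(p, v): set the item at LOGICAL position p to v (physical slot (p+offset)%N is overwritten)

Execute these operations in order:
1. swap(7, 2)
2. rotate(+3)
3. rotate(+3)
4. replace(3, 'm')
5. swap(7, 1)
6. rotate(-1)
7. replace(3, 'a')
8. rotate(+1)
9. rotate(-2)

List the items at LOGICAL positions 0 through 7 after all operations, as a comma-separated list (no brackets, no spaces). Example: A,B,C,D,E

After op 1 (swap(7, 2)): offset=0, physical=[A,B,H,D,E,F,G,C], logical=[A,B,H,D,E,F,G,C]
After op 2 (rotate(+3)): offset=3, physical=[A,B,H,D,E,F,G,C], logical=[D,E,F,G,C,A,B,H]
After op 3 (rotate(+3)): offset=6, physical=[A,B,H,D,E,F,G,C], logical=[G,C,A,B,H,D,E,F]
After op 4 (replace(3, 'm')): offset=6, physical=[A,m,H,D,E,F,G,C], logical=[G,C,A,m,H,D,E,F]
After op 5 (swap(7, 1)): offset=6, physical=[A,m,H,D,E,C,G,F], logical=[G,F,A,m,H,D,E,C]
After op 6 (rotate(-1)): offset=5, physical=[A,m,H,D,E,C,G,F], logical=[C,G,F,A,m,H,D,E]
After op 7 (replace(3, 'a')): offset=5, physical=[a,m,H,D,E,C,G,F], logical=[C,G,F,a,m,H,D,E]
After op 8 (rotate(+1)): offset=6, physical=[a,m,H,D,E,C,G,F], logical=[G,F,a,m,H,D,E,C]
After op 9 (rotate(-2)): offset=4, physical=[a,m,H,D,E,C,G,F], logical=[E,C,G,F,a,m,H,D]

Answer: E,C,G,F,a,m,H,D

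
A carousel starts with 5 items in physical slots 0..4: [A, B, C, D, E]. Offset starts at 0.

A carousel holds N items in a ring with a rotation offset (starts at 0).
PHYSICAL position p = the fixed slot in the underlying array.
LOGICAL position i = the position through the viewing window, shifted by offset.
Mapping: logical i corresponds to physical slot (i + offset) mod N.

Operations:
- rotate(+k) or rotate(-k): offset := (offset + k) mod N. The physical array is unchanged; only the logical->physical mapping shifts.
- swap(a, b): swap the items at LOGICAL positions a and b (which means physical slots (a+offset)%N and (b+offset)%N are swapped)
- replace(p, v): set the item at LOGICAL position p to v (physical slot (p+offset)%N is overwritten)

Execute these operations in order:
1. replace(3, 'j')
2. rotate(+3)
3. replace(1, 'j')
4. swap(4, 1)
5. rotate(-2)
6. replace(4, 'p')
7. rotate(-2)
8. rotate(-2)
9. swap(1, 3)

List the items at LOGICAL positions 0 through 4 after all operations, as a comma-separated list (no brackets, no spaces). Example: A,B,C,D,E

After op 1 (replace(3, 'j')): offset=0, physical=[A,B,C,j,E], logical=[A,B,C,j,E]
After op 2 (rotate(+3)): offset=3, physical=[A,B,C,j,E], logical=[j,E,A,B,C]
After op 3 (replace(1, 'j')): offset=3, physical=[A,B,C,j,j], logical=[j,j,A,B,C]
After op 4 (swap(4, 1)): offset=3, physical=[A,B,j,j,C], logical=[j,C,A,B,j]
After op 5 (rotate(-2)): offset=1, physical=[A,B,j,j,C], logical=[B,j,j,C,A]
After op 6 (replace(4, 'p')): offset=1, physical=[p,B,j,j,C], logical=[B,j,j,C,p]
After op 7 (rotate(-2)): offset=4, physical=[p,B,j,j,C], logical=[C,p,B,j,j]
After op 8 (rotate(-2)): offset=2, physical=[p,B,j,j,C], logical=[j,j,C,p,B]
After op 9 (swap(1, 3)): offset=2, physical=[j,B,j,p,C], logical=[j,p,C,j,B]

Answer: j,p,C,j,B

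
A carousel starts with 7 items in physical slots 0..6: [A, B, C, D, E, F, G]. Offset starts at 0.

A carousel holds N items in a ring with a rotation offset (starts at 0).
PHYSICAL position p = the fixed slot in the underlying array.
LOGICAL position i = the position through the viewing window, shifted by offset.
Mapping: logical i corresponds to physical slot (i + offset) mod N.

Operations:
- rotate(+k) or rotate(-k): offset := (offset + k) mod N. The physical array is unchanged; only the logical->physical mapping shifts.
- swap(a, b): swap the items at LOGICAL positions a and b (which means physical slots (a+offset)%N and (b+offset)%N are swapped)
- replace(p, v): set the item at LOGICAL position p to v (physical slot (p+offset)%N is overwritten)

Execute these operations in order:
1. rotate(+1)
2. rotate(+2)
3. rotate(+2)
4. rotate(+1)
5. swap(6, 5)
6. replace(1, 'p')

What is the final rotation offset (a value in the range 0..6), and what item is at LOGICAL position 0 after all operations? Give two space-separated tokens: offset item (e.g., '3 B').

After op 1 (rotate(+1)): offset=1, physical=[A,B,C,D,E,F,G], logical=[B,C,D,E,F,G,A]
After op 2 (rotate(+2)): offset=3, physical=[A,B,C,D,E,F,G], logical=[D,E,F,G,A,B,C]
After op 3 (rotate(+2)): offset=5, physical=[A,B,C,D,E,F,G], logical=[F,G,A,B,C,D,E]
After op 4 (rotate(+1)): offset=6, physical=[A,B,C,D,E,F,G], logical=[G,A,B,C,D,E,F]
After op 5 (swap(6, 5)): offset=6, physical=[A,B,C,D,F,E,G], logical=[G,A,B,C,D,F,E]
After op 6 (replace(1, 'p')): offset=6, physical=[p,B,C,D,F,E,G], logical=[G,p,B,C,D,F,E]

Answer: 6 G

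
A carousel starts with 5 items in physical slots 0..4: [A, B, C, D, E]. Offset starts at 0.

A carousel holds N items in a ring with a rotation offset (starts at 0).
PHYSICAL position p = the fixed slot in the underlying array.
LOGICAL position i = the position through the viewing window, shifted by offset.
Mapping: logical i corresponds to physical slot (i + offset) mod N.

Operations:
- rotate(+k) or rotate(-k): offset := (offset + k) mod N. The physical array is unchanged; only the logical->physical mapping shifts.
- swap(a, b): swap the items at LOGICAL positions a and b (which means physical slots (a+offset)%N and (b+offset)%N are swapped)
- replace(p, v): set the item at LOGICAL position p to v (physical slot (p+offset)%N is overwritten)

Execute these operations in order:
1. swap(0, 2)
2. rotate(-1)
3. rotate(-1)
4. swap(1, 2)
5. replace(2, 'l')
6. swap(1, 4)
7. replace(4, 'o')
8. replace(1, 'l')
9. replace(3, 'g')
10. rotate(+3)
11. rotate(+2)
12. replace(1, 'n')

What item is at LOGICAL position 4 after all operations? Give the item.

After op 1 (swap(0, 2)): offset=0, physical=[C,B,A,D,E], logical=[C,B,A,D,E]
After op 2 (rotate(-1)): offset=4, physical=[C,B,A,D,E], logical=[E,C,B,A,D]
After op 3 (rotate(-1)): offset=3, physical=[C,B,A,D,E], logical=[D,E,C,B,A]
After op 4 (swap(1, 2)): offset=3, physical=[E,B,A,D,C], logical=[D,C,E,B,A]
After op 5 (replace(2, 'l')): offset=3, physical=[l,B,A,D,C], logical=[D,C,l,B,A]
After op 6 (swap(1, 4)): offset=3, physical=[l,B,C,D,A], logical=[D,A,l,B,C]
After op 7 (replace(4, 'o')): offset=3, physical=[l,B,o,D,A], logical=[D,A,l,B,o]
After op 8 (replace(1, 'l')): offset=3, physical=[l,B,o,D,l], logical=[D,l,l,B,o]
After op 9 (replace(3, 'g')): offset=3, physical=[l,g,o,D,l], logical=[D,l,l,g,o]
After op 10 (rotate(+3)): offset=1, physical=[l,g,o,D,l], logical=[g,o,D,l,l]
After op 11 (rotate(+2)): offset=3, physical=[l,g,o,D,l], logical=[D,l,l,g,o]
After op 12 (replace(1, 'n')): offset=3, physical=[l,g,o,D,n], logical=[D,n,l,g,o]

Answer: o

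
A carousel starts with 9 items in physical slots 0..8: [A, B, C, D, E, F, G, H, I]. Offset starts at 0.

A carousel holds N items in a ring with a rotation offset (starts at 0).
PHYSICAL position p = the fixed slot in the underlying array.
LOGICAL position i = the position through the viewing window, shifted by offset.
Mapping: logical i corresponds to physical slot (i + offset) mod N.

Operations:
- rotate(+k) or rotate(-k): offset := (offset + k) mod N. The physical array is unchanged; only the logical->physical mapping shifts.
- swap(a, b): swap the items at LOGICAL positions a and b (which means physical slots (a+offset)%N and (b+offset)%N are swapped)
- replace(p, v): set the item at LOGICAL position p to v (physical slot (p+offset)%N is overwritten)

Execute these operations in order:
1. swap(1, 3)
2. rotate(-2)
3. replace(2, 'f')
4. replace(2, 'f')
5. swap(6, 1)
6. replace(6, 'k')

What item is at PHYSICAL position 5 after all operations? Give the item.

After op 1 (swap(1, 3)): offset=0, physical=[A,D,C,B,E,F,G,H,I], logical=[A,D,C,B,E,F,G,H,I]
After op 2 (rotate(-2)): offset=7, physical=[A,D,C,B,E,F,G,H,I], logical=[H,I,A,D,C,B,E,F,G]
After op 3 (replace(2, 'f')): offset=7, physical=[f,D,C,B,E,F,G,H,I], logical=[H,I,f,D,C,B,E,F,G]
After op 4 (replace(2, 'f')): offset=7, physical=[f,D,C,B,E,F,G,H,I], logical=[H,I,f,D,C,B,E,F,G]
After op 5 (swap(6, 1)): offset=7, physical=[f,D,C,B,I,F,G,H,E], logical=[H,E,f,D,C,B,I,F,G]
After op 6 (replace(6, 'k')): offset=7, physical=[f,D,C,B,k,F,G,H,E], logical=[H,E,f,D,C,B,k,F,G]

Answer: F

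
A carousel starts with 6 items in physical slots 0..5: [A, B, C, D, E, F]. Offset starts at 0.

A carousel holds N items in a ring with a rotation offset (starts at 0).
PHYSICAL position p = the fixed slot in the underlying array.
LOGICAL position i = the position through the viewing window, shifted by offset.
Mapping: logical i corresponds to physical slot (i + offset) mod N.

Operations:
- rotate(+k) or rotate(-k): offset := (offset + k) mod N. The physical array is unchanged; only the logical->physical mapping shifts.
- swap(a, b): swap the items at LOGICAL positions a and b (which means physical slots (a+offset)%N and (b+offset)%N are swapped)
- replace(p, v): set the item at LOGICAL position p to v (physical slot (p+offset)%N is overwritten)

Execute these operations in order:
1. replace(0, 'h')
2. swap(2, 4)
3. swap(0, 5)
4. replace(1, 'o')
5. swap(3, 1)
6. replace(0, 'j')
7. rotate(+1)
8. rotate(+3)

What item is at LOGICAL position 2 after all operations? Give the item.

Answer: j

Derivation:
After op 1 (replace(0, 'h')): offset=0, physical=[h,B,C,D,E,F], logical=[h,B,C,D,E,F]
After op 2 (swap(2, 4)): offset=0, physical=[h,B,E,D,C,F], logical=[h,B,E,D,C,F]
After op 3 (swap(0, 5)): offset=0, physical=[F,B,E,D,C,h], logical=[F,B,E,D,C,h]
After op 4 (replace(1, 'o')): offset=0, physical=[F,o,E,D,C,h], logical=[F,o,E,D,C,h]
After op 5 (swap(3, 1)): offset=0, physical=[F,D,E,o,C,h], logical=[F,D,E,o,C,h]
After op 6 (replace(0, 'j')): offset=0, physical=[j,D,E,o,C,h], logical=[j,D,E,o,C,h]
After op 7 (rotate(+1)): offset=1, physical=[j,D,E,o,C,h], logical=[D,E,o,C,h,j]
After op 8 (rotate(+3)): offset=4, physical=[j,D,E,o,C,h], logical=[C,h,j,D,E,o]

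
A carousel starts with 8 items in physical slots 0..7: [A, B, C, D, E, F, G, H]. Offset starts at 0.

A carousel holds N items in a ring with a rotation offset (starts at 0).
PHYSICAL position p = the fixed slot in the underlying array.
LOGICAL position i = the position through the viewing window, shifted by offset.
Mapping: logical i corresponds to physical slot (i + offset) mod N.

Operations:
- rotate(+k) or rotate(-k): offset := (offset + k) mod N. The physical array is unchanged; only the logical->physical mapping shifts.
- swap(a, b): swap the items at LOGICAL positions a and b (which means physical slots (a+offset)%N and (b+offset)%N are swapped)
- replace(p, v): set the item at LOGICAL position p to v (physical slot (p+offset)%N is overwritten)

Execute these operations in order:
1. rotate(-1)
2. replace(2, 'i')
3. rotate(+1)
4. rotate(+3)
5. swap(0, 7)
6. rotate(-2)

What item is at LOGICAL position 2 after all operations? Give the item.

After op 1 (rotate(-1)): offset=7, physical=[A,B,C,D,E,F,G,H], logical=[H,A,B,C,D,E,F,G]
After op 2 (replace(2, 'i')): offset=7, physical=[A,i,C,D,E,F,G,H], logical=[H,A,i,C,D,E,F,G]
After op 3 (rotate(+1)): offset=0, physical=[A,i,C,D,E,F,G,H], logical=[A,i,C,D,E,F,G,H]
After op 4 (rotate(+3)): offset=3, physical=[A,i,C,D,E,F,G,H], logical=[D,E,F,G,H,A,i,C]
After op 5 (swap(0, 7)): offset=3, physical=[A,i,D,C,E,F,G,H], logical=[C,E,F,G,H,A,i,D]
After op 6 (rotate(-2)): offset=1, physical=[A,i,D,C,E,F,G,H], logical=[i,D,C,E,F,G,H,A]

Answer: C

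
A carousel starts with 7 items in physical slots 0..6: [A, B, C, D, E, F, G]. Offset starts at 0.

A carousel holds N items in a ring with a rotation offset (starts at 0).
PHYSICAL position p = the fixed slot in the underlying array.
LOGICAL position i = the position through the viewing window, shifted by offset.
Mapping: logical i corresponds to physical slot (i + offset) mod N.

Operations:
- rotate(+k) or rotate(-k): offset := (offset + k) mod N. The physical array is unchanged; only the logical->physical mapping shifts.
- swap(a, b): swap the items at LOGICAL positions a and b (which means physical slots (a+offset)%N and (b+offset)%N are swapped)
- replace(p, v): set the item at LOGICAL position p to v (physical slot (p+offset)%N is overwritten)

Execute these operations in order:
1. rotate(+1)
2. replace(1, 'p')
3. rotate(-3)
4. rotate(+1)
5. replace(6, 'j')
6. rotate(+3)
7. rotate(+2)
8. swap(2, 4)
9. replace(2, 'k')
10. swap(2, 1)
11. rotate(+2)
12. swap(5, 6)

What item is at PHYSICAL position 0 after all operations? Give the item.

After op 1 (rotate(+1)): offset=1, physical=[A,B,C,D,E,F,G], logical=[B,C,D,E,F,G,A]
After op 2 (replace(1, 'p')): offset=1, physical=[A,B,p,D,E,F,G], logical=[B,p,D,E,F,G,A]
After op 3 (rotate(-3)): offset=5, physical=[A,B,p,D,E,F,G], logical=[F,G,A,B,p,D,E]
After op 4 (rotate(+1)): offset=6, physical=[A,B,p,D,E,F,G], logical=[G,A,B,p,D,E,F]
After op 5 (replace(6, 'j')): offset=6, physical=[A,B,p,D,E,j,G], logical=[G,A,B,p,D,E,j]
After op 6 (rotate(+3)): offset=2, physical=[A,B,p,D,E,j,G], logical=[p,D,E,j,G,A,B]
After op 7 (rotate(+2)): offset=4, physical=[A,B,p,D,E,j,G], logical=[E,j,G,A,B,p,D]
After op 8 (swap(2, 4)): offset=4, physical=[A,G,p,D,E,j,B], logical=[E,j,B,A,G,p,D]
After op 9 (replace(2, 'k')): offset=4, physical=[A,G,p,D,E,j,k], logical=[E,j,k,A,G,p,D]
After op 10 (swap(2, 1)): offset=4, physical=[A,G,p,D,E,k,j], logical=[E,k,j,A,G,p,D]
After op 11 (rotate(+2)): offset=6, physical=[A,G,p,D,E,k,j], logical=[j,A,G,p,D,E,k]
After op 12 (swap(5, 6)): offset=6, physical=[A,G,p,D,k,E,j], logical=[j,A,G,p,D,k,E]

Answer: A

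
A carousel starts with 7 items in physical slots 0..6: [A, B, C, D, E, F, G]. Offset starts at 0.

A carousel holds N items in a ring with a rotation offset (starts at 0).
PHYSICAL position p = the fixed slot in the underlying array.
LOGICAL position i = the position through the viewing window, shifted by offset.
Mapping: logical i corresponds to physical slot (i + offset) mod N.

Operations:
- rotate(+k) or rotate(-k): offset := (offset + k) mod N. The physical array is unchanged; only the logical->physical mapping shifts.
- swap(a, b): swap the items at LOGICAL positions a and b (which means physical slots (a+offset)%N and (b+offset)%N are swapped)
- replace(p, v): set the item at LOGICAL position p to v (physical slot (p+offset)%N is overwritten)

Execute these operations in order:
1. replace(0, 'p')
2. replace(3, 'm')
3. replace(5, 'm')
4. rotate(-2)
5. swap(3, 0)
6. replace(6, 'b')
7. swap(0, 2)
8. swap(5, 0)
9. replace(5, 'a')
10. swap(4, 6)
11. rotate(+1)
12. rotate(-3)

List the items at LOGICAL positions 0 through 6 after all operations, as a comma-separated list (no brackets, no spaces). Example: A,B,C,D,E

After op 1 (replace(0, 'p')): offset=0, physical=[p,B,C,D,E,F,G], logical=[p,B,C,D,E,F,G]
After op 2 (replace(3, 'm')): offset=0, physical=[p,B,C,m,E,F,G], logical=[p,B,C,m,E,F,G]
After op 3 (replace(5, 'm')): offset=0, physical=[p,B,C,m,E,m,G], logical=[p,B,C,m,E,m,G]
After op 4 (rotate(-2)): offset=5, physical=[p,B,C,m,E,m,G], logical=[m,G,p,B,C,m,E]
After op 5 (swap(3, 0)): offset=5, physical=[p,m,C,m,E,B,G], logical=[B,G,p,m,C,m,E]
After op 6 (replace(6, 'b')): offset=5, physical=[p,m,C,m,b,B,G], logical=[B,G,p,m,C,m,b]
After op 7 (swap(0, 2)): offset=5, physical=[B,m,C,m,b,p,G], logical=[p,G,B,m,C,m,b]
After op 8 (swap(5, 0)): offset=5, physical=[B,m,C,p,b,m,G], logical=[m,G,B,m,C,p,b]
After op 9 (replace(5, 'a')): offset=5, physical=[B,m,C,a,b,m,G], logical=[m,G,B,m,C,a,b]
After op 10 (swap(4, 6)): offset=5, physical=[B,m,b,a,C,m,G], logical=[m,G,B,m,b,a,C]
After op 11 (rotate(+1)): offset=6, physical=[B,m,b,a,C,m,G], logical=[G,B,m,b,a,C,m]
After op 12 (rotate(-3)): offset=3, physical=[B,m,b,a,C,m,G], logical=[a,C,m,G,B,m,b]

Answer: a,C,m,G,B,m,b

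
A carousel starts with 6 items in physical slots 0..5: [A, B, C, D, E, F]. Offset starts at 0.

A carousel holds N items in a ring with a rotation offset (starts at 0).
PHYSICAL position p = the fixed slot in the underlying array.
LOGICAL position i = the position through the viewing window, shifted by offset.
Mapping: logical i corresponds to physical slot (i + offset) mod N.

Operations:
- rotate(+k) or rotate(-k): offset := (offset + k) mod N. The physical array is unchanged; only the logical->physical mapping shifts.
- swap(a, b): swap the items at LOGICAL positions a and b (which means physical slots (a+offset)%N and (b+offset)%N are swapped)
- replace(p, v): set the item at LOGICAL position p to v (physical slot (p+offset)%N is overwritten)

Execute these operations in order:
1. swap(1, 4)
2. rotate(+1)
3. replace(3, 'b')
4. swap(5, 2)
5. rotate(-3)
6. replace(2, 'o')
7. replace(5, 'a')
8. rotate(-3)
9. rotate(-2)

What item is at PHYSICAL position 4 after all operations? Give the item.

After op 1 (swap(1, 4)): offset=0, physical=[A,E,C,D,B,F], logical=[A,E,C,D,B,F]
After op 2 (rotate(+1)): offset=1, physical=[A,E,C,D,B,F], logical=[E,C,D,B,F,A]
After op 3 (replace(3, 'b')): offset=1, physical=[A,E,C,D,b,F], logical=[E,C,D,b,F,A]
After op 4 (swap(5, 2)): offset=1, physical=[D,E,C,A,b,F], logical=[E,C,A,b,F,D]
After op 5 (rotate(-3)): offset=4, physical=[D,E,C,A,b,F], logical=[b,F,D,E,C,A]
After op 6 (replace(2, 'o')): offset=4, physical=[o,E,C,A,b,F], logical=[b,F,o,E,C,A]
After op 7 (replace(5, 'a')): offset=4, physical=[o,E,C,a,b,F], logical=[b,F,o,E,C,a]
After op 8 (rotate(-3)): offset=1, physical=[o,E,C,a,b,F], logical=[E,C,a,b,F,o]
After op 9 (rotate(-2)): offset=5, physical=[o,E,C,a,b,F], logical=[F,o,E,C,a,b]

Answer: b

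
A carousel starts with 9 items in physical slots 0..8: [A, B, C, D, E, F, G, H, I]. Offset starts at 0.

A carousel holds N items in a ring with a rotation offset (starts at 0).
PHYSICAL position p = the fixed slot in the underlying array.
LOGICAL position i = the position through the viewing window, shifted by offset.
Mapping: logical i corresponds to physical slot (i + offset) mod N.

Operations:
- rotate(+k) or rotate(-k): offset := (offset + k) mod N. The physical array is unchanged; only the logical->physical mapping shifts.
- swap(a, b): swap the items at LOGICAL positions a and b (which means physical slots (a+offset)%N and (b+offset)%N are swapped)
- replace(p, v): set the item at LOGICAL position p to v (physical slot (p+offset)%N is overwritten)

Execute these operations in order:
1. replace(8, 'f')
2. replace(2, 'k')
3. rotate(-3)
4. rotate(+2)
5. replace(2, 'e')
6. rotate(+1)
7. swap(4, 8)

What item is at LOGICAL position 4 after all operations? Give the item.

After op 1 (replace(8, 'f')): offset=0, physical=[A,B,C,D,E,F,G,H,f], logical=[A,B,C,D,E,F,G,H,f]
After op 2 (replace(2, 'k')): offset=0, physical=[A,B,k,D,E,F,G,H,f], logical=[A,B,k,D,E,F,G,H,f]
After op 3 (rotate(-3)): offset=6, physical=[A,B,k,D,E,F,G,H,f], logical=[G,H,f,A,B,k,D,E,F]
After op 4 (rotate(+2)): offset=8, physical=[A,B,k,D,E,F,G,H,f], logical=[f,A,B,k,D,E,F,G,H]
After op 5 (replace(2, 'e')): offset=8, physical=[A,e,k,D,E,F,G,H,f], logical=[f,A,e,k,D,E,F,G,H]
After op 6 (rotate(+1)): offset=0, physical=[A,e,k,D,E,F,G,H,f], logical=[A,e,k,D,E,F,G,H,f]
After op 7 (swap(4, 8)): offset=0, physical=[A,e,k,D,f,F,G,H,E], logical=[A,e,k,D,f,F,G,H,E]

Answer: f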